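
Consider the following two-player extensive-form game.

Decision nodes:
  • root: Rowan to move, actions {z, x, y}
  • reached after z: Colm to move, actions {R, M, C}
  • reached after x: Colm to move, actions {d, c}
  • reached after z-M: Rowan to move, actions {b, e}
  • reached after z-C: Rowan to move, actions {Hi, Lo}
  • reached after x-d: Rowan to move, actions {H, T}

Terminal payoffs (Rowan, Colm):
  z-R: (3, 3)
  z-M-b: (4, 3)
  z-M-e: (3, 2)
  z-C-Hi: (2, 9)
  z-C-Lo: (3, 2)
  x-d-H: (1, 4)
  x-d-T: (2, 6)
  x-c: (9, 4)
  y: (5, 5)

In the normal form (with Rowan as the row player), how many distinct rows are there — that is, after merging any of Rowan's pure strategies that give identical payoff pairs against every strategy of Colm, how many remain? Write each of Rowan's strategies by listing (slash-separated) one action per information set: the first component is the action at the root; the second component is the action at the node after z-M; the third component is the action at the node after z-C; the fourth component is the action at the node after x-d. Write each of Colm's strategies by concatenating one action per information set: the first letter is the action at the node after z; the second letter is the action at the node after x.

Rowan has 24 pure strategies: z/b/Hi/H, z/b/Hi/T, z/b/Lo/H, z/b/Lo/T, z/e/Hi/H, z/e/Hi/T, z/e/Lo/H, z/e/Lo/T, x/b/Hi/H, x/b/Hi/T, x/b/Lo/H, x/b/Lo/T, x/e/Hi/H, x/e/Hi/T, x/e/Lo/H, x/e/Lo/T, y/b/Hi/H, y/b/Hi/T, y/b/Lo/H, y/b/Lo/T, y/e/Hi/H, y/e/Hi/T, y/e/Lo/H, y/e/Lo/T. Columns: Rd, Rc, Md, Mc, Cd, Cc.
{z/b/Hi/H, z/b/Hi/T} → row (3,3) (3,3) (4,3) (4,3) (2,9) (2,9)
{z/b/Lo/H, z/b/Lo/T} → row (3,3) (3,3) (4,3) (4,3) (3,2) (3,2)
{z/e/Hi/H, z/e/Hi/T} → row (3,3) (3,3) (3,2) (3,2) (2,9) (2,9)
{z/e/Lo/H, z/e/Lo/T} → row (3,3) (3,3) (3,2) (3,2) (3,2) (3,2)
{x/b/Hi/H, x/b/Lo/H, x/e/Hi/H, x/e/Lo/H} → row (1,4) (9,4) (1,4) (9,4) (1,4) (9,4)
{x/b/Hi/T, x/b/Lo/T, x/e/Hi/T, x/e/Lo/T} → row (2,6) (9,4) (2,6) (9,4) (2,6) (9,4)
{y/b/Hi/H, y/b/Hi/T, y/b/Lo/H, y/b/Lo/T, y/e/Hi/H, y/e/Hi/T, y/e/Lo/H, y/e/Lo/T} → row (5,5) (5,5) (5,5) (5,5) (5,5) (5,5)
That's 7 distinct rows out of 24 strategies.

7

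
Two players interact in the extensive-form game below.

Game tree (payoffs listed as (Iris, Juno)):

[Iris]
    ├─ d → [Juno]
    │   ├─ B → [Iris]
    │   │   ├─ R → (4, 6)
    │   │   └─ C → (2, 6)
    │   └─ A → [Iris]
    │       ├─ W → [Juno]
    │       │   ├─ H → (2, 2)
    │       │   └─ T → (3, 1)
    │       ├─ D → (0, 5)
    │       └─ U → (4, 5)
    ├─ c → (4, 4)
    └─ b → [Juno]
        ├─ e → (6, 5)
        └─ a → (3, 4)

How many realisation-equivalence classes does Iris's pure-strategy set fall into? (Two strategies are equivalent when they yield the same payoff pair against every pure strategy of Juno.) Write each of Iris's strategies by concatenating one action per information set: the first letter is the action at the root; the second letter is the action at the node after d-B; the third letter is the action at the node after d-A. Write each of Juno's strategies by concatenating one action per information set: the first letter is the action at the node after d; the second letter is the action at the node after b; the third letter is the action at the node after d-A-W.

8

Iris has 18 pure strategies: dRW, dRD, dRU, dCW, dCD, dCU, cRW, cRD, cRU, cCW, cCD, cCU, bRW, bRD, bRU, bCW, bCD, bCU. Columns: BeH, BeT, BaH, BaT, AeH, AeT, AaH, AaT.
{dRW} → row (4,6) (4,6) (4,6) (4,6) (2,2) (3,1) (2,2) (3,1)
{dRD} → row (4,6) (4,6) (4,6) (4,6) (0,5) (0,5) (0,5) (0,5)
{dRU} → row (4,6) (4,6) (4,6) (4,6) (4,5) (4,5) (4,5) (4,5)
{dCW} → row (2,6) (2,6) (2,6) (2,6) (2,2) (3,1) (2,2) (3,1)
{dCD} → row (2,6) (2,6) (2,6) (2,6) (0,5) (0,5) (0,5) (0,5)
{dCU} → row (2,6) (2,6) (2,6) (2,6) (4,5) (4,5) (4,5) (4,5)
{cRW, cRD, cRU, cCW, cCD, cCU} → row (4,4) (4,4) (4,4) (4,4) (4,4) (4,4) (4,4) (4,4)
{bRW, bRD, bRU, bCW, bCD, bCU} → row (6,5) (6,5) (3,4) (3,4) (6,5) (6,5) (3,4) (3,4)
That's 8 distinct rows out of 18 strategies.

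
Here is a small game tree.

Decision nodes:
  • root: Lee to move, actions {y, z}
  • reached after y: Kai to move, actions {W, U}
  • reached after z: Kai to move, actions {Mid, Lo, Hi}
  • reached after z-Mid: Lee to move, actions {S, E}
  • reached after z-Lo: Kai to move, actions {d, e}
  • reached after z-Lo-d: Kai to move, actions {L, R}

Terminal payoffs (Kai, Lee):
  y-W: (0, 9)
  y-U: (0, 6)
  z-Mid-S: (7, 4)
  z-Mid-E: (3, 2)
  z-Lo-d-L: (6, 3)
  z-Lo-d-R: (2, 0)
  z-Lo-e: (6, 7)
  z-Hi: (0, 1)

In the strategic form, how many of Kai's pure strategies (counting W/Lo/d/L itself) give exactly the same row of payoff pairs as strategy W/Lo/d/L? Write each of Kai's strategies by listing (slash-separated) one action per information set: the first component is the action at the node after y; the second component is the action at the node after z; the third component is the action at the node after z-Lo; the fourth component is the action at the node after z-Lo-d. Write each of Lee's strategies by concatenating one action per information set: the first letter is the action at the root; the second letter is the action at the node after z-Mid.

Row for W/Lo/d/L (columns yS, yE, zS, zE): (0,9) (0,9) (6,3) (6,3).
Every one of Kai's information sets is on the play path for some reply by Lee when Kai follows W/Lo/d/L.
Changing the action at any of them therefore changes at least one column, so only W/Lo/d/L itself gives this row.

1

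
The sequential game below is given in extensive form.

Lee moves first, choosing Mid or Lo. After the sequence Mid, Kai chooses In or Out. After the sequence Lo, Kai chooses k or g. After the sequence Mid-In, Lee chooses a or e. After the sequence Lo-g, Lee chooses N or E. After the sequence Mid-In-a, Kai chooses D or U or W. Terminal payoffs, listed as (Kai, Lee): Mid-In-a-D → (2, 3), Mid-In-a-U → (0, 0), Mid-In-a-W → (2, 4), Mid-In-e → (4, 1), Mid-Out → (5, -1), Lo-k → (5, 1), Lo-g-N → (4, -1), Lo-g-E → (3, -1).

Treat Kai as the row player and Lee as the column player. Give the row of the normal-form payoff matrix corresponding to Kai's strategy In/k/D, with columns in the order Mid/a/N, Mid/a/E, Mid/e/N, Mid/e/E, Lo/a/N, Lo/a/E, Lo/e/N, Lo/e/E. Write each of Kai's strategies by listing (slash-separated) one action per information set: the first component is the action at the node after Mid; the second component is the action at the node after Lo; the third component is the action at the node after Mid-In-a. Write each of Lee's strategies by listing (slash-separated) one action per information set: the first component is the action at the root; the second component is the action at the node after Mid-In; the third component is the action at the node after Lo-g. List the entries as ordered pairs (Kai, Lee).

(2,3) (2,3) (4,1) (4,1) (5,1) (5,1) (5,1) (5,1)

vs Mid/a/N: Lee plays Mid → Kai plays In at [Mid] → Lee plays a at [Mid-In] → Kai plays D at [Mid-In-a] → (2, 3)
vs Mid/a/E: Lee plays Mid → Kai plays In at [Mid] → Lee plays a at [Mid-In] → Kai plays D at [Mid-In-a] → (2, 3)
vs Mid/e/N: Lee plays Mid → Kai plays In at [Mid] → Lee plays e at [Mid-In] → (4, 1)
vs Mid/e/E: Lee plays Mid → Kai plays In at [Mid] → Lee plays e at [Mid-In] → (4, 1)
vs Lo/a/N: Lee plays Lo → Kai plays k at [Lo] → (5, 1)
vs Lo/a/E: Lee plays Lo → Kai plays k at [Lo] → (5, 1)
vs Lo/e/N: Lee plays Lo → Kai plays k at [Lo] → (5, 1)
vs Lo/e/E: Lee plays Lo → Kai plays k at [Lo] → (5, 1)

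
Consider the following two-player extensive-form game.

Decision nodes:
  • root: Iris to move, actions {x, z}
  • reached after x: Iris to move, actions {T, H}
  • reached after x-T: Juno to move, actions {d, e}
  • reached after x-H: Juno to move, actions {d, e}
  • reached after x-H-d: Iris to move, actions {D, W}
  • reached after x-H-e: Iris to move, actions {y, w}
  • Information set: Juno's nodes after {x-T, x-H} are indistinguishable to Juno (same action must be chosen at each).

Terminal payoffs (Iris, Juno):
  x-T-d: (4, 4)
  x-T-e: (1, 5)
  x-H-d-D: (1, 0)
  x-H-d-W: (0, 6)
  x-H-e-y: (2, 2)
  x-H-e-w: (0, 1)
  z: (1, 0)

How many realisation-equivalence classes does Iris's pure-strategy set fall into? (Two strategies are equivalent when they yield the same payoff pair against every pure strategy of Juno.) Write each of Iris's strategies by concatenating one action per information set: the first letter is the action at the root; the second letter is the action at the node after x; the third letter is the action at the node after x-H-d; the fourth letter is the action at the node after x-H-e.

6

Iris has 16 pure strategies: xTDy, xTDw, xTWy, xTWw, xHDy, xHDw, xHWy, xHWw, zTDy, zTDw, zTWy, zTWw, zHDy, zHDw, zHWy, zHWw. Columns: d, e.
{xTDy, xTDw, xTWy, xTWw} → row (4,4) (1,5)
{xHDy} → row (1,0) (2,2)
{xHDw} → row (1,0) (0,1)
{xHWy} → row (0,6) (2,2)
{xHWw} → row (0,6) (0,1)
{zTDy, zTDw, zTWy, zTWw, zHDy, zHDw, zHWy, zHWw} → row (1,0) (1,0)
That's 6 distinct rows out of 16 strategies.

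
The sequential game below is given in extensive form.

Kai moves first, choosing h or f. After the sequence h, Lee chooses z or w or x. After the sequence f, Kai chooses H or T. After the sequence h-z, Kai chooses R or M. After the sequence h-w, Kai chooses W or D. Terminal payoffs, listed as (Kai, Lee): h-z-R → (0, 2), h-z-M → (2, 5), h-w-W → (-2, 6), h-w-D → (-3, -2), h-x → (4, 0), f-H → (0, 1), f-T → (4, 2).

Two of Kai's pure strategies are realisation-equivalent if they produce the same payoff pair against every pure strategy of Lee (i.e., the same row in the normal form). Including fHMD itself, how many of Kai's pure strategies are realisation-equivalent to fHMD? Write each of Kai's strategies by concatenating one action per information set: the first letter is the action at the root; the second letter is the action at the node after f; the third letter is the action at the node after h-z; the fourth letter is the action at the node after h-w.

Row for fHMD (columns z, w, x): (0,1) (0,1) (0,1).
Under fHMD, Kai's choice at the node after h-z and at the node after h-w can never be reached regardless of what Lee does, so varying those choices leaves every outcome unchanged.
Holding the reachable choices fixed and varying the unreachable ones freely already gives 2 × 2 = 4 equivalent strategies.
No other strategy reproduces this row, so those 4 are the full class: fHRW, fHRD, fHMW, fHMD.

4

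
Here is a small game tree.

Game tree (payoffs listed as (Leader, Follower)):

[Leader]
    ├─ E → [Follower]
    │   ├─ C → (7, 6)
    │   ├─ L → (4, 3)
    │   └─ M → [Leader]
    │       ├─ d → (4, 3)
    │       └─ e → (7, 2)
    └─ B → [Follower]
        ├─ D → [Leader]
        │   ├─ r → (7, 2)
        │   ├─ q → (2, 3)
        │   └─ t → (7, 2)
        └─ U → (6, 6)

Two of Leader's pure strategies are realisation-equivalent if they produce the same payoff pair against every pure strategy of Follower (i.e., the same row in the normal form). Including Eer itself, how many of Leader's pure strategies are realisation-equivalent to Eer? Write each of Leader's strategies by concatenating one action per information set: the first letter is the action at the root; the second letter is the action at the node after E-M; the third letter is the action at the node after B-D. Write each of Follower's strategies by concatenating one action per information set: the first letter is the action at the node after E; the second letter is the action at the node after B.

Row for Eer (columns CD, CU, LD, LU, MD, MU): (7,6) (7,6) (4,3) (4,3) (7,2) (7,2).
Under Eer, Leader's choice at the node after B-D can never be reached regardless of what Follower does, so varying those choices leaves every outcome unchanged.
Holding the reachable choices fixed and varying the unreachable one freely already gives 3 equivalent strategies.
No other strategy reproduces this row, so those 3 are the full class: Eer, Eeq, Eet.

3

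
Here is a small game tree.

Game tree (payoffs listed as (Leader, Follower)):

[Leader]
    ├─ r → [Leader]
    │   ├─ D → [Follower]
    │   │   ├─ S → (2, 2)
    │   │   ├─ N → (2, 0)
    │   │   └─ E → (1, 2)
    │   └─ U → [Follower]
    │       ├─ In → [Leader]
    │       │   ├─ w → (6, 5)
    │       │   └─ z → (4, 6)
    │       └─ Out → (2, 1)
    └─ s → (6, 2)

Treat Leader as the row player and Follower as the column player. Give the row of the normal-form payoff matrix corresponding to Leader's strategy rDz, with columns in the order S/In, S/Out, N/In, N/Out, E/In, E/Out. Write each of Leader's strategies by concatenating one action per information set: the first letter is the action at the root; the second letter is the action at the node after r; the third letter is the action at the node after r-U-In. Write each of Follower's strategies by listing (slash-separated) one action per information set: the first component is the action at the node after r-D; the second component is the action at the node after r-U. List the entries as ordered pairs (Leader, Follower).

vs S/In: Leader plays r → Leader plays D at [r] → Follower plays S at [r-D] → (2, 2)
vs S/Out: Leader plays r → Leader plays D at [r] → Follower plays S at [r-D] → (2, 2)
vs N/In: Leader plays r → Leader plays D at [r] → Follower plays N at [r-D] → (2, 0)
vs N/Out: Leader plays r → Leader plays D at [r] → Follower plays N at [r-D] → (2, 0)
vs E/In: Leader plays r → Leader plays D at [r] → Follower plays E at [r-D] → (1, 2)
vs E/Out: Leader plays r → Leader plays D at [r] → Follower plays E at [r-D] → (1, 2)

(2,2) (2,2) (2,0) (2,0) (1,2) (1,2)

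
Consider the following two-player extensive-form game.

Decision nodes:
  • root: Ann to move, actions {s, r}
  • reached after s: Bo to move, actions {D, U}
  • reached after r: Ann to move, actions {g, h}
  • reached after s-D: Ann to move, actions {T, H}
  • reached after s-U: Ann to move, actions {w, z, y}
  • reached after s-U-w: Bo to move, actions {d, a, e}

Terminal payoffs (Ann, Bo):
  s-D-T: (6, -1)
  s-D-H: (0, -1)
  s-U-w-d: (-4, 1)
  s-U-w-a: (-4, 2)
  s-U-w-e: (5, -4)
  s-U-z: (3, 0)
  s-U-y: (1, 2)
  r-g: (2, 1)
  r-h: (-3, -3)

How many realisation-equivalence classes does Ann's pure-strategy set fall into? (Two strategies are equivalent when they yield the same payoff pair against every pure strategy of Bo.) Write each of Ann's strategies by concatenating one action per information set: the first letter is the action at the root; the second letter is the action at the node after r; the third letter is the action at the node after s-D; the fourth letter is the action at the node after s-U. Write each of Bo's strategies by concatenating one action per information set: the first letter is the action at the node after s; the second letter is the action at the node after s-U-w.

Ann has 24 pure strategies: sgTw, sgTz, sgTy, sgHw, sgHz, sgHy, shTw, shTz, shTy, shHw, shHz, shHy, rgTw, rgTz, rgTy, rgHw, rgHz, rgHy, rhTw, rhTz, rhTy, rhHw, rhHz, rhHy. Columns: Dd, Da, De, Ud, Ua, Ue.
{sgTw, shTw} → row (6,-1) (6,-1) (6,-1) (-4,1) (-4,2) (5,-4)
{sgTz, shTz} → row (6,-1) (6,-1) (6,-1) (3,0) (3,0) (3,0)
{sgTy, shTy} → row (6,-1) (6,-1) (6,-1) (1,2) (1,2) (1,2)
{sgHw, shHw} → row (0,-1) (0,-1) (0,-1) (-4,1) (-4,2) (5,-4)
{sgHz, shHz} → row (0,-1) (0,-1) (0,-1) (3,0) (3,0) (3,0)
{sgHy, shHy} → row (0,-1) (0,-1) (0,-1) (1,2) (1,2) (1,2)
{rgTw, rgTz, rgTy, rgHw, rgHz, rgHy} → row (2,1) (2,1) (2,1) (2,1) (2,1) (2,1)
{rhTw, rhTz, rhTy, rhHw, rhHz, rhHy} → row (-3,-3) (-3,-3) (-3,-3) (-3,-3) (-3,-3) (-3,-3)
That's 8 distinct rows out of 24 strategies.

8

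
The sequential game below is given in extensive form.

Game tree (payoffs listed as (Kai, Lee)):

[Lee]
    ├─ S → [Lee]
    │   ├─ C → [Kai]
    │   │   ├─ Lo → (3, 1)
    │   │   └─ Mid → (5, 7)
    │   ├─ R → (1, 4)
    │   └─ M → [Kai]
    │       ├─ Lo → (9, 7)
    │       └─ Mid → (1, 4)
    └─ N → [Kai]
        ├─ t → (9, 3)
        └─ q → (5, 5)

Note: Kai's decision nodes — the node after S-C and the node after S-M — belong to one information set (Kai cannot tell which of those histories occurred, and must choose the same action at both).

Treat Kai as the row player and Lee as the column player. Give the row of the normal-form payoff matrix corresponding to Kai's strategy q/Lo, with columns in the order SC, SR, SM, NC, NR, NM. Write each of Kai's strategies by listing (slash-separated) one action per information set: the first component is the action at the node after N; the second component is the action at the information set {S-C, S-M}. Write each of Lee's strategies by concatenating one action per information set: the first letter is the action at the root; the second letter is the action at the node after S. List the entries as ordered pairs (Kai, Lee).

vs SC: Lee plays S → Lee plays C at [S] → Kai plays Lo at [S-C] → (3, 1)
vs SR: Lee plays S → Lee plays R at [S] → (1, 4)
vs SM: Lee plays S → Lee plays M at [S] → Kai plays Lo at [S-M] → (9, 7)
vs NC: Lee plays N → Kai plays q at [N] → (5, 5)
vs NR: Lee plays N → Kai plays q at [N] → (5, 5)
vs NM: Lee plays N → Kai plays q at [N] → (5, 5)

(3,1) (1,4) (9,7) (5,5) (5,5) (5,5)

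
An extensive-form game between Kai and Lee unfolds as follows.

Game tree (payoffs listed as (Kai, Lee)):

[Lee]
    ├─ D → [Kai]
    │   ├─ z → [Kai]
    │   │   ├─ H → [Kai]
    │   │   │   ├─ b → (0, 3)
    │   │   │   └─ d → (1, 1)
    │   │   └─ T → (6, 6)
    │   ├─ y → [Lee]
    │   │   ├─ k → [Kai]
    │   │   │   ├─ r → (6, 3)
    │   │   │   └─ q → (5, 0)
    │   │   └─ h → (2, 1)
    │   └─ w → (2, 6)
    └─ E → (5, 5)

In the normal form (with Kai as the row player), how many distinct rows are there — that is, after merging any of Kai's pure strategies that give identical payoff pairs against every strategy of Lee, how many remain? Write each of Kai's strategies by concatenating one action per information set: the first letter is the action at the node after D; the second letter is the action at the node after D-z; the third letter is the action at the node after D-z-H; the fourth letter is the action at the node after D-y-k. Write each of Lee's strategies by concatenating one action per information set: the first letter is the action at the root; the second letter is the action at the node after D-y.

Kai has 24 pure strategies: zHbr, zHbq, zHdr, zHdq, zTbr, zTbq, zTdr, zTdq, yHbr, yHbq, yHdr, yHdq, yTbr, yTbq, yTdr, yTdq, wHbr, wHbq, wHdr, wHdq, wTbr, wTbq, wTdr, wTdq. Columns: Dk, Dh, Ek, Eh.
{zHbr, zHbq} → row (0,3) (0,3) (5,5) (5,5)
{zHdr, zHdq} → row (1,1) (1,1) (5,5) (5,5)
{zTbr, zTbq, zTdr, zTdq} → row (6,6) (6,6) (5,5) (5,5)
{yHbr, yHdr, yTbr, yTdr} → row (6,3) (2,1) (5,5) (5,5)
{yHbq, yHdq, yTbq, yTdq} → row (5,0) (2,1) (5,5) (5,5)
{wHbr, wHbq, wHdr, wHdq, wTbr, wTbq, wTdr, wTdq} → row (2,6) (2,6) (5,5) (5,5)
That's 6 distinct rows out of 24 strategies.

6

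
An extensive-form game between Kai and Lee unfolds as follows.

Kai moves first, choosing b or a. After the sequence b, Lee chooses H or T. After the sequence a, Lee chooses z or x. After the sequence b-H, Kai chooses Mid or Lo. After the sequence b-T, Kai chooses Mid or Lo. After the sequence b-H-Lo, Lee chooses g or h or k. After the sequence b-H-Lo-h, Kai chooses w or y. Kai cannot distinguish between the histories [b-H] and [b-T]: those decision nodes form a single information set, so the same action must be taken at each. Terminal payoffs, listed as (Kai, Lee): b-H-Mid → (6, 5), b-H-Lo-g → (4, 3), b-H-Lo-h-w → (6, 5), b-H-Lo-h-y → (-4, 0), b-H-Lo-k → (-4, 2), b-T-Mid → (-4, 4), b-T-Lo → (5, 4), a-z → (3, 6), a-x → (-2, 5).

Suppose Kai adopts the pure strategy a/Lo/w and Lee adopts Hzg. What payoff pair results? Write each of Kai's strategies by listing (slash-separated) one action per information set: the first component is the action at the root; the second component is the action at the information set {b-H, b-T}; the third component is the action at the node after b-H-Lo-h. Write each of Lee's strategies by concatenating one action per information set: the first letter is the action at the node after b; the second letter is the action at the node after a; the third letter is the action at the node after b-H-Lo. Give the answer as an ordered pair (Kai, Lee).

(3, 6)

Trace the play path from the root:
  Kai plays a
  Lee plays z at [a]
→ terminal payoff (3, 6).
(Kai's choice at the information set {b-H, b-T} is never reached on this path, so it doesn't affect the outcome.)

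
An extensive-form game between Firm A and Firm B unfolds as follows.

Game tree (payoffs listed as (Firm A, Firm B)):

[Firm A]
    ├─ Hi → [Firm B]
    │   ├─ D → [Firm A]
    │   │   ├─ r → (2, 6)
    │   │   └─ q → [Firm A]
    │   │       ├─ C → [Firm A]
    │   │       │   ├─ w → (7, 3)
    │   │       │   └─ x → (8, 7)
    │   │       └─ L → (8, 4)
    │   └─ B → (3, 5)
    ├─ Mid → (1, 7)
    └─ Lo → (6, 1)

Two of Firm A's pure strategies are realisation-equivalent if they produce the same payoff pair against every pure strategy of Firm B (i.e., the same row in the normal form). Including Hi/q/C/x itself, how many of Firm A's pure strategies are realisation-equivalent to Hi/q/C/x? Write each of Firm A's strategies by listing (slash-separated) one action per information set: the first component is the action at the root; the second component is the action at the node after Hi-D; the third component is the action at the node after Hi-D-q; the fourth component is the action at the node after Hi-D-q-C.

1

Row for Hi/q/C/x (columns D, B): (8,7) (3,5).
Every one of Firm A's information sets is on the play path for some reply by Firm B when Firm A follows Hi/q/C/x.
Changing the action at any of them therefore changes at least one column, so only Hi/q/C/x itself gives this row.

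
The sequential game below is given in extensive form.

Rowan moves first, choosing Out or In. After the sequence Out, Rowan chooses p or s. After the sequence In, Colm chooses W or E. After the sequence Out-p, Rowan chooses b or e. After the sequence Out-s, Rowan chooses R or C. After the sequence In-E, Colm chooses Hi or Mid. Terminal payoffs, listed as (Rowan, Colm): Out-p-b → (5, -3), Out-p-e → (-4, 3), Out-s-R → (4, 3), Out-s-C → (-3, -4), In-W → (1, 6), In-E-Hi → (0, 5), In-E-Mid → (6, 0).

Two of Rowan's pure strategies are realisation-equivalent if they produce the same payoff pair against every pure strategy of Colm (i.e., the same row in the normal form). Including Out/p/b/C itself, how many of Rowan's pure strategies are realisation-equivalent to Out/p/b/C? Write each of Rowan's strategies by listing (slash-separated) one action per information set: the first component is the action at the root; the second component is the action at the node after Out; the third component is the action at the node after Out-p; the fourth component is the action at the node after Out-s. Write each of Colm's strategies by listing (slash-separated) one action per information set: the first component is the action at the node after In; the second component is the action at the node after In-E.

Row for Out/p/b/C (columns W/Hi, W/Mid, E/Hi, E/Mid): (5,-3) (5,-3) (5,-3) (5,-3).
Under Out/p/b/C, Rowan's choice at the node after Out-s can never be reached regardless of what Colm does, so varying those choices leaves every outcome unchanged.
Holding the reachable choices fixed and varying the unreachable one freely already gives 2 equivalent strategies.
No other strategy reproduces this row, so those 2 are the full class: Out/p/b/R, Out/p/b/C.

2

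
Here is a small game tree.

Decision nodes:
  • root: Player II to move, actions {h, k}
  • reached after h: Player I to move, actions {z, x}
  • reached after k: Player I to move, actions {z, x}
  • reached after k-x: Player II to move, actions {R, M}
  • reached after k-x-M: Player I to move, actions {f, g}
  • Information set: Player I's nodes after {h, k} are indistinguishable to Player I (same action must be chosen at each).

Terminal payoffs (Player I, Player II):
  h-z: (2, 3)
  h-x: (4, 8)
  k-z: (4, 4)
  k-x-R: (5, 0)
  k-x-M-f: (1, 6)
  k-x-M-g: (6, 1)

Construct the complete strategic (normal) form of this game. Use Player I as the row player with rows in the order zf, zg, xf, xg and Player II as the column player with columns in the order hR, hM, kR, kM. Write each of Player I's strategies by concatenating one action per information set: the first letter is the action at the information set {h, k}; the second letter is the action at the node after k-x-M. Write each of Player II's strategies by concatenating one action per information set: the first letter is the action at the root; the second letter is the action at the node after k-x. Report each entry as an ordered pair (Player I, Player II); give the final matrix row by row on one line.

           hR       hM       kR       kM
  zf    (2,3)    (2,3)    (4,4)    (4,4)
  zg    (2,3)    (2,3)    (4,4)    (4,4)
  xf    (4,8)    (4,8)    (5,0)    (1,6)
  xg    (4,8)    (4,8)    (5,0)    (6,1)

zf: (2,3) (2,3) (4,4) (4,4) | zg: (2,3) (2,3) (4,4) (4,4) | xf: (4,8) (4,8) (5,0) (1,6) | xg: (4,8) (4,8) (5,0) (6,1)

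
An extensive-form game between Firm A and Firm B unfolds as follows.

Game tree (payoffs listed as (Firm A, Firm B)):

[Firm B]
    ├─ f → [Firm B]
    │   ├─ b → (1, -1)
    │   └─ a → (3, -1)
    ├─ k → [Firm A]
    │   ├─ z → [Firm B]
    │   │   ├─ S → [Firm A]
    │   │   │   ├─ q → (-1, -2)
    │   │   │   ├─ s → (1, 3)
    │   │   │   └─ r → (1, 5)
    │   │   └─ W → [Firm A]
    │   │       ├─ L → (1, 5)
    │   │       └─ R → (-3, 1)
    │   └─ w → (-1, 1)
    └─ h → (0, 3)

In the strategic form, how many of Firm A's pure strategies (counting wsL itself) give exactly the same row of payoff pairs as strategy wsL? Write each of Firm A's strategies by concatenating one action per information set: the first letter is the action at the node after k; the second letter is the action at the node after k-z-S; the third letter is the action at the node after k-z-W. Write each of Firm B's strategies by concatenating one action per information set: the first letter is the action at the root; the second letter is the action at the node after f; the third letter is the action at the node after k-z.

6

Row for wsL (columns fbS, fbW, faS, faW, kbS, kbW, kaS, kaW, hbS, hbW, haS, haW): (1,-1) (1,-1) (3,-1) (3,-1) (-1,1) (-1,1) (-1,1) (-1,1) (0,3) (0,3) (0,3) (0,3).
Under wsL, Firm A's choice at the node after k-z-S and at the node after k-z-W can never be reached regardless of what Firm B does, so varying those choices leaves every outcome unchanged.
Holding the reachable choices fixed and varying the unreachable ones freely already gives 3 × 2 = 6 equivalent strategies.
No other strategy reproduces this row, so those 6 are the full class: wqL, wqR, wsL, wsR, wrL, wrR.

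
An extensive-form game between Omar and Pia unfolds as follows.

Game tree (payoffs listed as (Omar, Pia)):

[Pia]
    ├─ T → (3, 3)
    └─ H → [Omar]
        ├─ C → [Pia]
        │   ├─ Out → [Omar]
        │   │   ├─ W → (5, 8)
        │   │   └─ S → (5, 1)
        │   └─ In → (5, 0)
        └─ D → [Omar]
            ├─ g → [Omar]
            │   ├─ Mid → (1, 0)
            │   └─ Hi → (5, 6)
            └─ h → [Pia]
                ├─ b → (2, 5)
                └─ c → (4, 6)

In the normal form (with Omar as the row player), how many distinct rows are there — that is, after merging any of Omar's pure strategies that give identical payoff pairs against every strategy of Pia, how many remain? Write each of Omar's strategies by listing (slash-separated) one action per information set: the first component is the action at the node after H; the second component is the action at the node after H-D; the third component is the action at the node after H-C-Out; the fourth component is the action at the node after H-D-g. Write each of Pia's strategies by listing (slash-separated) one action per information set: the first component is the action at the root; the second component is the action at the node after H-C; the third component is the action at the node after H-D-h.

Omar has 16 pure strategies: C/g/W/Mid, C/g/W/Hi, C/g/S/Mid, C/g/S/Hi, C/h/W/Mid, C/h/W/Hi, C/h/S/Mid, C/h/S/Hi, D/g/W/Mid, D/g/W/Hi, D/g/S/Mid, D/g/S/Hi, D/h/W/Mid, D/h/W/Hi, D/h/S/Mid, D/h/S/Hi. Columns: T/Out/b, T/Out/c, T/In/b, T/In/c, H/Out/b, H/Out/c, H/In/b, H/In/c.
{C/g/W/Mid, C/g/W/Hi, C/h/W/Mid, C/h/W/Hi} → row (3,3) (3,3) (3,3) (3,3) (5,8) (5,8) (5,0) (5,0)
{C/g/S/Mid, C/g/S/Hi, C/h/S/Mid, C/h/S/Hi} → row (3,3) (3,3) (3,3) (3,3) (5,1) (5,1) (5,0) (5,0)
{D/g/W/Mid, D/g/S/Mid} → row (3,3) (3,3) (3,3) (3,3) (1,0) (1,0) (1,0) (1,0)
{D/g/W/Hi, D/g/S/Hi} → row (3,3) (3,3) (3,3) (3,3) (5,6) (5,6) (5,6) (5,6)
{D/h/W/Mid, D/h/W/Hi, D/h/S/Mid, D/h/S/Hi} → row (3,3) (3,3) (3,3) (3,3) (2,5) (4,6) (2,5) (4,6)
That's 5 distinct rows out of 16 strategies.

5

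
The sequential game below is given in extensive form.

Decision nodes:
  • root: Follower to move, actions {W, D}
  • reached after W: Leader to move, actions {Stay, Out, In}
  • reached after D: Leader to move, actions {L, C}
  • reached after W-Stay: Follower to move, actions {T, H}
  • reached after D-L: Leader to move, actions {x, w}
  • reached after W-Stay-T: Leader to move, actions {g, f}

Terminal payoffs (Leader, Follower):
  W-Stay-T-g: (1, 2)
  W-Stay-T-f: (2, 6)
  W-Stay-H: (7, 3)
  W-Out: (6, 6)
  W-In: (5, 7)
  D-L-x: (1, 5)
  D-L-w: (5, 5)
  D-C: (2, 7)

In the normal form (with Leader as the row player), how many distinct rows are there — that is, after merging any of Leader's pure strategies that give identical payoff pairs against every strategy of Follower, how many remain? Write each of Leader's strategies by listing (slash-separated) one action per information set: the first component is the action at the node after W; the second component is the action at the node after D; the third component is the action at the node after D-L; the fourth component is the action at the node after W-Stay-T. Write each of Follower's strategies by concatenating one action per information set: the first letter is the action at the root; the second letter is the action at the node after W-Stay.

Leader has 24 pure strategies: Stay/L/x/g, Stay/L/x/f, Stay/L/w/g, Stay/L/w/f, Stay/C/x/g, Stay/C/x/f, Stay/C/w/g, Stay/C/w/f, Out/L/x/g, Out/L/x/f, Out/L/w/g, Out/L/w/f, Out/C/x/g, Out/C/x/f, Out/C/w/g, Out/C/w/f, In/L/x/g, In/L/x/f, In/L/w/g, In/L/w/f, In/C/x/g, In/C/x/f, In/C/w/g, In/C/w/f. Columns: WT, WH, DT, DH.
{Stay/L/x/g} → row (1,2) (7,3) (1,5) (1,5)
{Stay/L/x/f} → row (2,6) (7,3) (1,5) (1,5)
{Stay/L/w/g} → row (1,2) (7,3) (5,5) (5,5)
{Stay/L/w/f} → row (2,6) (7,3) (5,5) (5,5)
{Stay/C/x/g, Stay/C/w/g} → row (1,2) (7,3) (2,7) (2,7)
{Stay/C/x/f, Stay/C/w/f} → row (2,6) (7,3) (2,7) (2,7)
{Out/L/x/g, Out/L/x/f} → row (6,6) (6,6) (1,5) (1,5)
{Out/L/w/g, Out/L/w/f} → row (6,6) (6,6) (5,5) (5,5)
{Out/C/x/g, Out/C/x/f, Out/C/w/g, Out/C/w/f} → row (6,6) (6,6) (2,7) (2,7)
{In/L/x/g, In/L/x/f} → row (5,7) (5,7) (1,5) (1,5)
{In/L/w/g, In/L/w/f} → row (5,7) (5,7) (5,5) (5,5)
{In/C/x/g, In/C/x/f, In/C/w/g, In/C/w/f} → row (5,7) (5,7) (2,7) (2,7)
That's 12 distinct rows out of 24 strategies.

12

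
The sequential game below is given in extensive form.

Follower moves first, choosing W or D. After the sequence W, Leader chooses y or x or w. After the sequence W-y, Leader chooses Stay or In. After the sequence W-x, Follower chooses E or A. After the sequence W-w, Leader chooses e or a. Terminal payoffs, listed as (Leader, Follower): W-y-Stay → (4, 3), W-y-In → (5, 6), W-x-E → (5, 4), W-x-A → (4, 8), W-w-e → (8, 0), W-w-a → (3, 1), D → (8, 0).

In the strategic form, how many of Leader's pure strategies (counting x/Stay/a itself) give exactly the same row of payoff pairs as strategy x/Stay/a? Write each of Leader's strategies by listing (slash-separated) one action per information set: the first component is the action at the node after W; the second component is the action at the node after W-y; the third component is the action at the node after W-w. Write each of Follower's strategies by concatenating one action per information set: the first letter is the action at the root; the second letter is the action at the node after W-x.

4

Row for x/Stay/a (columns WE, WA, DE, DA): (5,4) (4,8) (8,0) (8,0).
Under x/Stay/a, Leader's choice at the node after W-y and at the node after W-w can never be reached regardless of what Follower does, so varying those choices leaves every outcome unchanged.
Holding the reachable choices fixed and varying the unreachable ones freely already gives 2 × 2 = 4 equivalent strategies.
No other strategy reproduces this row, so those 4 are the full class: x/Stay/e, x/Stay/a, x/In/e, x/In/a.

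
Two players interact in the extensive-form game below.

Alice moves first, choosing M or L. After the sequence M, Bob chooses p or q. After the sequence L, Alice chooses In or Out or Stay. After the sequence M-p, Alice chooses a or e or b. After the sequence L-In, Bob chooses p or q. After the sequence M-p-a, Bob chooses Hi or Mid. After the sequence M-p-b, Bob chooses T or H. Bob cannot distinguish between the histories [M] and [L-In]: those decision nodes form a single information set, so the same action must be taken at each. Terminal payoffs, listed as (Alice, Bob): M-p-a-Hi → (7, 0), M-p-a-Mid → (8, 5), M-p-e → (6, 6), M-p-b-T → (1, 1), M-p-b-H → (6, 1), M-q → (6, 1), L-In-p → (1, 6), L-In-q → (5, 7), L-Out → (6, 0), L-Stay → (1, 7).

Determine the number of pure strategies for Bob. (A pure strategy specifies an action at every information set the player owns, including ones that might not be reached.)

8

Bob owns the information set {M, L-In} with actions {p, q} — two choices.
Bob owns the node after M-p-a with actions {Hi, Mid} — two choices.
Bob owns the node after M-p-b with actions {T, H} — two choices.
A pure strategy fixes one action at each information set independently, so the count is the product 2 × 2 × 2 = 8.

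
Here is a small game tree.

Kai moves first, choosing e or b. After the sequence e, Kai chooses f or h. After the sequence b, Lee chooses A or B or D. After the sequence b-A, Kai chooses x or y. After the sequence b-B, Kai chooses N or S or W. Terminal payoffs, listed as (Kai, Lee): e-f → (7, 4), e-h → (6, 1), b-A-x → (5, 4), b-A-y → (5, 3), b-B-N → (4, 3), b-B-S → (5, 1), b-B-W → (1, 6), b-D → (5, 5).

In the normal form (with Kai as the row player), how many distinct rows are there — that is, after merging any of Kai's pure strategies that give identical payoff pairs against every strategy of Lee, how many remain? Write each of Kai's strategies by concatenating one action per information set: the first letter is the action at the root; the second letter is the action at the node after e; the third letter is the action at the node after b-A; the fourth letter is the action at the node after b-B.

Kai has 24 pure strategies: efxN, efxS, efxW, efyN, efyS, efyW, ehxN, ehxS, ehxW, ehyN, ehyS, ehyW, bfxN, bfxS, bfxW, bfyN, bfyS, bfyW, bhxN, bhxS, bhxW, bhyN, bhyS, bhyW. Columns: A, B, D.
{efxN, efxS, efxW, efyN, efyS, efyW} → row (7,4) (7,4) (7,4)
{ehxN, ehxS, ehxW, ehyN, ehyS, ehyW} → row (6,1) (6,1) (6,1)
{bfxN, bhxN} → row (5,4) (4,3) (5,5)
{bfxS, bhxS} → row (5,4) (5,1) (5,5)
{bfxW, bhxW} → row (5,4) (1,6) (5,5)
{bfyN, bhyN} → row (5,3) (4,3) (5,5)
{bfyS, bhyS} → row (5,3) (5,1) (5,5)
{bfyW, bhyW} → row (5,3) (1,6) (5,5)
That's 8 distinct rows out of 24 strategies.

8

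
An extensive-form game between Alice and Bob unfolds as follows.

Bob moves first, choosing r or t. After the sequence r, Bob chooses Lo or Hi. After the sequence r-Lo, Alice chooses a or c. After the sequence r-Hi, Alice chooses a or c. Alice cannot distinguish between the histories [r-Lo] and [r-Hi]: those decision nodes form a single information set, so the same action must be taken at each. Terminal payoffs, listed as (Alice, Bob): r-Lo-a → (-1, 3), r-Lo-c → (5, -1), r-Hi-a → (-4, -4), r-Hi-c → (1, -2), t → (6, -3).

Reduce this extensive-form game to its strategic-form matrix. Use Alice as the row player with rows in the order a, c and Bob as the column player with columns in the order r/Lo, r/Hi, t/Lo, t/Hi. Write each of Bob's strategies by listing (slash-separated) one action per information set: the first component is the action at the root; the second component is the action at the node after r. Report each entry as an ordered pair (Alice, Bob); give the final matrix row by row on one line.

Row a: r/Lo→(-1,3), r/Hi→(-4,-4), t/Lo→(6,-3), t/Hi→(6,-3)
Row c: r/Lo→(5,-1), r/Hi→(1,-2), t/Lo→(6,-3), t/Hi→(6,-3)

a: (-1,3) (-4,-4) (6,-3) (6,-3) | c: (5,-1) (1,-2) (6,-3) (6,-3)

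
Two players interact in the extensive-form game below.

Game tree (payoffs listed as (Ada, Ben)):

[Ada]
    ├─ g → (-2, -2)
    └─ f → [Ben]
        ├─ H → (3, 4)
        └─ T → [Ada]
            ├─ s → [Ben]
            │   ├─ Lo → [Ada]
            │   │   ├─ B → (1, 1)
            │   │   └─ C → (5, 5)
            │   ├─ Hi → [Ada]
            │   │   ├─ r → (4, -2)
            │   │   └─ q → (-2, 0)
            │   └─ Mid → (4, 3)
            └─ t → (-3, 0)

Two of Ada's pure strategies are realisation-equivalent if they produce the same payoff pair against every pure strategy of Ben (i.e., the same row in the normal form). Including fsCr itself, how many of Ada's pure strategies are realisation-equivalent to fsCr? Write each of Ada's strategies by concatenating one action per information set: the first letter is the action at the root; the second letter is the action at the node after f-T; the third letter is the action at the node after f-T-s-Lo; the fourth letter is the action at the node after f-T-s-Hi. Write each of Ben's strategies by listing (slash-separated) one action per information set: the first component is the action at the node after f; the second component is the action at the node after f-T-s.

Row for fsCr (columns H/Lo, H/Hi, H/Mid, T/Lo, T/Hi, T/Mid): (3,4) (3,4) (3,4) (5,5) (4,-2) (4,3).
Every one of Ada's information sets is on the play path for some reply by Ben when Ada follows fsCr.
Changing the action at any of them therefore changes at least one column, so only fsCr itself gives this row.

1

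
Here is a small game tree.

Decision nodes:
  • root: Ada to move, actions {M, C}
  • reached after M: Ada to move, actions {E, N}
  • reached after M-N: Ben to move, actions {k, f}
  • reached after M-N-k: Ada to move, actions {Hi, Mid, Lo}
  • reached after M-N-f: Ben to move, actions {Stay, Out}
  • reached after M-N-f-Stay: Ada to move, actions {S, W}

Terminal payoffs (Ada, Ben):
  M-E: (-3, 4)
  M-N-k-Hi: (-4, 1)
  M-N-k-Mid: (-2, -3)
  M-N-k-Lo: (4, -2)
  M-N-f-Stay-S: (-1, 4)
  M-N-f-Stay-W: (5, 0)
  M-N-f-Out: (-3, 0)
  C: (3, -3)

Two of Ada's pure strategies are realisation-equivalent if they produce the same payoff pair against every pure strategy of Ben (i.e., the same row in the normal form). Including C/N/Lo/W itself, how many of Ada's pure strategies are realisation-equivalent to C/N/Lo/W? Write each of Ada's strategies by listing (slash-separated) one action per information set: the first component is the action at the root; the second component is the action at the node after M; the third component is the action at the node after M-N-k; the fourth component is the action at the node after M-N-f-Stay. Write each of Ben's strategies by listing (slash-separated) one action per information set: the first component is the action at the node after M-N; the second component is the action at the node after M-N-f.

Row for C/N/Lo/W (columns k/Stay, k/Out, f/Stay, f/Out): (3,-3) (3,-3) (3,-3) (3,-3).
Under C/N/Lo/W, Ada's choice at the node after M and at the node after M-N-k and at the node after M-N-f-Stay can never be reached regardless of what Ben does, so varying those choices leaves every outcome unchanged.
Holding the reachable choices fixed and varying the unreachable ones freely already gives 2 × 3 × 2 = 12 equivalent strategies.
No other strategy reproduces this row, so those 12 are the full class: C/E/Hi/S, C/E/Hi/W, C/E/Mid/S, C/E/Mid/W, C/E/Lo/S, C/E/Lo/W, C/N/Hi/S, C/N/Hi/W, C/N/Mid/S, C/N/Mid/W, C/N/Lo/S, C/N/Lo/W.

12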